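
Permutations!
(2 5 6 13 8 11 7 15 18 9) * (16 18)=[0, 1, 5, 3, 4, 6, 13, 15, 11, 2, 10, 7, 12, 8, 14, 16, 18, 17, 9]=(2 5 6 13 8 11 7 15 16 18 9)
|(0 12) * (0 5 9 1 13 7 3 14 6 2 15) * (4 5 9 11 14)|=14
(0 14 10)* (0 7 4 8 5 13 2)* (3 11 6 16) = (0 14 10 7 4 8 5 13 2)(3 11 6 16) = [14, 1, 0, 11, 8, 13, 16, 4, 5, 9, 7, 6, 12, 2, 10, 15, 3]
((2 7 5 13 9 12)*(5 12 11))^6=((2 7 12)(5 13 9 11))^6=(5 9)(11 13)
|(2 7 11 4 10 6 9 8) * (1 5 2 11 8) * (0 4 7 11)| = |(0 4 10 6 9 1 5 2 11 7 8)| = 11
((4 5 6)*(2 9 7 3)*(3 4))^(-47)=(2 7 5 3 9 4 6)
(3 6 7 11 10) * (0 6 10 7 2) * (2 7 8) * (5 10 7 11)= (0 6 11 8 2)(3 7 5 10)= [6, 1, 0, 7, 4, 10, 11, 5, 2, 9, 3, 8]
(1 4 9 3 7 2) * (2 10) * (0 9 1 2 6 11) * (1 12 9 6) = (0 6 11)(1 4 12 9 3 7 10) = [6, 4, 2, 7, 12, 5, 11, 10, 8, 3, 1, 0, 9]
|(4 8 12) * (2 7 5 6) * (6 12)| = 7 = |(2 7 5 12 4 8 6)|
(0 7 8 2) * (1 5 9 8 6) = (0 7 6 1 5 9 8 2) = [7, 5, 0, 3, 4, 9, 1, 6, 2, 8]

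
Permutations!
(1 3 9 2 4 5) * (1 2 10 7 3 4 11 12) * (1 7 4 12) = [0, 12, 11, 9, 5, 2, 6, 3, 8, 10, 4, 1, 7] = (1 12 7 3 9 10 4 5 2 11)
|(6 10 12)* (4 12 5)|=5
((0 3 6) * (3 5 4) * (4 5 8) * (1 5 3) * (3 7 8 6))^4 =((0 6)(1 5 7 8 4))^4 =(1 4 8 7 5)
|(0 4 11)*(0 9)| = |(0 4 11 9)| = 4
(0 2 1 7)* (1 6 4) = [2, 7, 6, 3, 1, 5, 4, 0] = (0 2 6 4 1 7)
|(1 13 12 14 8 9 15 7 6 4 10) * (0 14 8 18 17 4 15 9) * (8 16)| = 33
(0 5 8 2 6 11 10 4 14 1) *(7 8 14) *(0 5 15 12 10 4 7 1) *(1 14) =(0 15 12 10 7 8 2 6 11 4 14)(1 5) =[15, 5, 6, 3, 14, 1, 11, 8, 2, 9, 7, 4, 10, 13, 0, 12]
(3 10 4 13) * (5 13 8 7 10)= (3 5 13)(4 8 7 10)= [0, 1, 2, 5, 8, 13, 6, 10, 7, 9, 4, 11, 12, 3]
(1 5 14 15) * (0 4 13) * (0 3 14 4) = [0, 5, 2, 14, 13, 4, 6, 7, 8, 9, 10, 11, 12, 3, 15, 1] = (1 5 4 13 3 14 15)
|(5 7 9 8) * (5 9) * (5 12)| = |(5 7 12)(8 9)| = 6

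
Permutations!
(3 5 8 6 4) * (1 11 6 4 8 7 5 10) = [0, 11, 2, 10, 3, 7, 8, 5, 4, 9, 1, 6] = (1 11 6 8 4 3 10)(5 7)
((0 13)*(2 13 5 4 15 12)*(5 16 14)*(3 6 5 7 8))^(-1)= ((0 16 14 7 8 3 6 5 4 15 12 2 13))^(-1)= (0 13 2 12 15 4 5 6 3 8 7 14 16)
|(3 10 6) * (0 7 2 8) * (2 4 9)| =6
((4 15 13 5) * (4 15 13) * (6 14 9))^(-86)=((4 13 5 15)(6 14 9))^(-86)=(4 5)(6 14 9)(13 15)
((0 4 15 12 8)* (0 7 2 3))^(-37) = (0 12 2 4 8 3 15 7)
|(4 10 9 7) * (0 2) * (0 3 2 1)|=|(0 1)(2 3)(4 10 9 7)|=4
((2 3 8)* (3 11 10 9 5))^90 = ((2 11 10 9 5 3 8))^90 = (2 8 3 5 9 10 11)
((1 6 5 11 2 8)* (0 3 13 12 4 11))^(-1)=(0 5 6 1 8 2 11 4 12 13 3)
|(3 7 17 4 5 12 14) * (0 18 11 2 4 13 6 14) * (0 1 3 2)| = |(0 18 11)(1 3 7 17 13 6 14 2 4 5 12)| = 33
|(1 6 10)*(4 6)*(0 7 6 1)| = 4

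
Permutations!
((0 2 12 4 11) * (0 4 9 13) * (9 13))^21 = ((0 2 12 13)(4 11))^21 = (0 2 12 13)(4 11)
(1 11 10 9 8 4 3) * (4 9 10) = (1 11 4 3)(8 9) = [0, 11, 2, 1, 3, 5, 6, 7, 9, 8, 10, 4]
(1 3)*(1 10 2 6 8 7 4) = (1 3 10 2 6 8 7 4) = [0, 3, 6, 10, 1, 5, 8, 4, 7, 9, 2]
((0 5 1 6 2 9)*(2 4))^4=(0 4 5 2 1 9 6)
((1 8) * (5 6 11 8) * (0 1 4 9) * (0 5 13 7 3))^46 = (0 1 13 7 3)(4 11 5)(6 9 8)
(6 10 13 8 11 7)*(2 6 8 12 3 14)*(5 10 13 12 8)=(2 6 13 8 11 7 5 10 12 3 14)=[0, 1, 6, 14, 4, 10, 13, 5, 11, 9, 12, 7, 3, 8, 2]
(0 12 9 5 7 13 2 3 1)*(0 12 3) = (0 3 1 12 9 5 7 13 2) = [3, 12, 0, 1, 4, 7, 6, 13, 8, 5, 10, 11, 9, 2]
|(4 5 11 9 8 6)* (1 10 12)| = 6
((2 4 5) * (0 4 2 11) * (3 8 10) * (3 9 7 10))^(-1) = (0 11 5 4)(3 8)(7 9 10)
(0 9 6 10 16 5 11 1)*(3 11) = (0 9 6 10 16 5 3 11 1) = [9, 0, 2, 11, 4, 3, 10, 7, 8, 6, 16, 1, 12, 13, 14, 15, 5]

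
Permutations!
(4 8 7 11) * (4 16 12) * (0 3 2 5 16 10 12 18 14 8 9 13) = (0 3 2 5 16 18 14 8 7 11 10 12 4 9 13) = [3, 1, 5, 2, 9, 16, 6, 11, 7, 13, 12, 10, 4, 0, 8, 15, 18, 17, 14]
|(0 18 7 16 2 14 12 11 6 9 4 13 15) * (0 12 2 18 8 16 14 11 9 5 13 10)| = |(0 8 16 18 7 14 2 11 6 5 13 15 12 9 4 10)| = 16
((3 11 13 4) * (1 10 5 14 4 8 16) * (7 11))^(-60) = ((1 10 5 14 4 3 7 11 13 8 16))^(-60) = (1 7 10 11 5 13 14 8 4 16 3)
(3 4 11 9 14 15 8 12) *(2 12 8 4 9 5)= [0, 1, 12, 9, 11, 2, 6, 7, 8, 14, 10, 5, 3, 13, 15, 4]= (2 12 3 9 14 15 4 11 5)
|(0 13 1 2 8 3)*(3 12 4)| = 8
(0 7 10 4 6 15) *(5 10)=(0 7 5 10 4 6 15)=[7, 1, 2, 3, 6, 10, 15, 5, 8, 9, 4, 11, 12, 13, 14, 0]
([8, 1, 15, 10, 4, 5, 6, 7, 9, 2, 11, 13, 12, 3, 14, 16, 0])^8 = [9, 1, 16, 3, 4, 5, 6, 7, 2, 15, 10, 11, 12, 13, 14, 0, 8]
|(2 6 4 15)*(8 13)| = 4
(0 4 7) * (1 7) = (0 4 1 7) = [4, 7, 2, 3, 1, 5, 6, 0]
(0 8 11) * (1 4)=(0 8 11)(1 4)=[8, 4, 2, 3, 1, 5, 6, 7, 11, 9, 10, 0]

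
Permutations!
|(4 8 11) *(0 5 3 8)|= 6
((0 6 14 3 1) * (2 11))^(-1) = (0 1 3 14 6)(2 11)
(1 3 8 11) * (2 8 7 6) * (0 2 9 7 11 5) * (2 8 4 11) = (0 8 5)(1 3 2 4 11)(6 9 7) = [8, 3, 4, 2, 11, 0, 9, 6, 5, 7, 10, 1]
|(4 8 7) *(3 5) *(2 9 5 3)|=3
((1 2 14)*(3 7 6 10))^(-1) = (1 14 2)(3 10 6 7)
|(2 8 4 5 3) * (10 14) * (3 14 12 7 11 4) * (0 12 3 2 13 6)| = |(0 12 7 11 4 5 14 10 3 13 6)(2 8)| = 22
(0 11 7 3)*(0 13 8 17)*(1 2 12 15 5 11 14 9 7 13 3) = (0 14 9 7 1 2 12 15 5 11 13 8 17) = [14, 2, 12, 3, 4, 11, 6, 1, 17, 7, 10, 13, 15, 8, 9, 5, 16, 0]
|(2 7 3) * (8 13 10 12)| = |(2 7 3)(8 13 10 12)| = 12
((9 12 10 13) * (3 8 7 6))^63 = ((3 8 7 6)(9 12 10 13))^63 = (3 6 7 8)(9 13 10 12)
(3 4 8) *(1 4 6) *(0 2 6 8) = [2, 4, 6, 8, 0, 5, 1, 7, 3] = (0 2 6 1 4)(3 8)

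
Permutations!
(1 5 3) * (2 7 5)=(1 2 7 5 3)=[0, 2, 7, 1, 4, 3, 6, 5]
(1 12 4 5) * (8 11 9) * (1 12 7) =(1 7)(4 5 12)(8 11 9) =[0, 7, 2, 3, 5, 12, 6, 1, 11, 8, 10, 9, 4]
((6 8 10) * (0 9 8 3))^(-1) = ((0 9 8 10 6 3))^(-1) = (0 3 6 10 8 9)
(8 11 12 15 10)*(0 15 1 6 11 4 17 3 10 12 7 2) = (0 15 12 1 6 11 7 2)(3 10 8 4 17) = [15, 6, 0, 10, 17, 5, 11, 2, 4, 9, 8, 7, 1, 13, 14, 12, 16, 3]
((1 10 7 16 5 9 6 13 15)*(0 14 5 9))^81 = (1 10 7 16 9 6 13 15)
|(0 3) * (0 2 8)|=|(0 3 2 8)|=4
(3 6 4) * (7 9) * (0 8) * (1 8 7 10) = (0 7 9 10 1 8)(3 6 4) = [7, 8, 2, 6, 3, 5, 4, 9, 0, 10, 1]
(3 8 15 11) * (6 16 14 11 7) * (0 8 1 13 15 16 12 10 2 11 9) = [8, 13, 11, 1, 4, 5, 12, 6, 16, 0, 2, 3, 10, 15, 9, 7, 14] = (0 8 16 14 9)(1 13 15 7 6 12 10 2 11 3)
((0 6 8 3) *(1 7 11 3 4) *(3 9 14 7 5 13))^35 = (0 4 13 6 1 3 8 5)(7 14 9 11) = ((0 6 8 4 1 5 13 3)(7 11 9 14))^35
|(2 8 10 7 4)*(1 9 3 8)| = |(1 9 3 8 10 7 4 2)| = 8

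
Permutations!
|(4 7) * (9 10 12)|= 6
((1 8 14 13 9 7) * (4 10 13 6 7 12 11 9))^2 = (1 14 7 8 6)(4 13 10)(9 11 12)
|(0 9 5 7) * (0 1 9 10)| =|(0 10)(1 9 5 7)| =4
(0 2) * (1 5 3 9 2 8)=(0 8 1 5 3 9 2)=[8, 5, 0, 9, 4, 3, 6, 7, 1, 2]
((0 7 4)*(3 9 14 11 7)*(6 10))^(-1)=(0 4 7 11 14 9 3)(6 10)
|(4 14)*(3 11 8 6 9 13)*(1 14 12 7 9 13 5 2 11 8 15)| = 20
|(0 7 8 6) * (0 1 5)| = 6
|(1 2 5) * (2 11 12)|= |(1 11 12 2 5)|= 5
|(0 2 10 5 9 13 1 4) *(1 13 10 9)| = 7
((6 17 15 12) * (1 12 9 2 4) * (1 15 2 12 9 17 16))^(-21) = ((1 9 12 6 16)(2 4 15 17))^(-21) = (1 16 6 12 9)(2 17 15 4)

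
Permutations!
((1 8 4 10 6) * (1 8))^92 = ((4 10 6 8))^92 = (10)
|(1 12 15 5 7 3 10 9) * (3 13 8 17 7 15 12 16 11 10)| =20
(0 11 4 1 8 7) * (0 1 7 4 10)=[11, 8, 2, 3, 7, 5, 6, 1, 4, 9, 0, 10]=(0 11 10)(1 8 4 7)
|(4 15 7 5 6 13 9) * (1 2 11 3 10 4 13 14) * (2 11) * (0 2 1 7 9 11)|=|(0 2 1)(3 10 4 15 9 13 11)(5 6 14 7)|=84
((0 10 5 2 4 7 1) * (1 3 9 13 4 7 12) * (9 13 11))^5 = (0 3)(1 7)(2 12)(4 5)(9 11)(10 13)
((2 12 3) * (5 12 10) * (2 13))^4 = (2 3 5)(10 13 12)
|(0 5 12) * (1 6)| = |(0 5 12)(1 6)| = 6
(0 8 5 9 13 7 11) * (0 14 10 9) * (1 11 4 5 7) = (0 8 7 4 5)(1 11 14 10 9 13) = [8, 11, 2, 3, 5, 0, 6, 4, 7, 13, 9, 14, 12, 1, 10]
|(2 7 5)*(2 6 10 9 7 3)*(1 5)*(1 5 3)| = 15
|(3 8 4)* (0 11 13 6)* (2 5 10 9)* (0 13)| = 12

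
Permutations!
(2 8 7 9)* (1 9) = (1 9 2 8 7) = [0, 9, 8, 3, 4, 5, 6, 1, 7, 2]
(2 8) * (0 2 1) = [2, 0, 8, 3, 4, 5, 6, 7, 1] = (0 2 8 1)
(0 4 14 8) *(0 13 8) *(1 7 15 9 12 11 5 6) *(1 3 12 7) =(0 4 14)(3 12 11 5 6)(7 15 9)(8 13) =[4, 1, 2, 12, 14, 6, 3, 15, 13, 7, 10, 5, 11, 8, 0, 9]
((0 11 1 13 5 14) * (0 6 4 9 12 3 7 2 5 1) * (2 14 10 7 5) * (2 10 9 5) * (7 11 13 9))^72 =(4 7 6 5 14)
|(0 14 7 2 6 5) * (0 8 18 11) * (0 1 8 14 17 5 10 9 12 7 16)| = 60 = |(0 17 5 14 16)(1 8 18 11)(2 6 10 9 12 7)|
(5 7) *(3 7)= (3 7 5)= [0, 1, 2, 7, 4, 3, 6, 5]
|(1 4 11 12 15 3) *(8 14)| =6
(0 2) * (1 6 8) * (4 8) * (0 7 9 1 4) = (0 2 7 9 1 6)(4 8) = [2, 6, 7, 3, 8, 5, 0, 9, 4, 1]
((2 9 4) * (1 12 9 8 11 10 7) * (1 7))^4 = (1 2)(4 10)(8 12)(9 11) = ((1 12 9 4 2 8 11 10))^4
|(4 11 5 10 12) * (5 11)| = 4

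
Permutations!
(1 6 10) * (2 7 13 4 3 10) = (1 6 2 7 13 4 3 10) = [0, 6, 7, 10, 3, 5, 2, 13, 8, 9, 1, 11, 12, 4]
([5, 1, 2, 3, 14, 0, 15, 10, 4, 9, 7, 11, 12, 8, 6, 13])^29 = [5, 1, 2, 3, 8, 0, 14, 10, 13, 9, 7, 11, 12, 15, 4, 6]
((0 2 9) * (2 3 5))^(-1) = (0 9 2 5 3) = ((0 3 5 2 9))^(-1)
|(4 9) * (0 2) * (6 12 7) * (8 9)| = |(0 2)(4 8 9)(6 12 7)| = 6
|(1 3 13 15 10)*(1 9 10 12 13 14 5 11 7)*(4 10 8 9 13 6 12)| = |(1 3 14 5 11 7)(4 10 13 15)(6 12)(8 9)| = 12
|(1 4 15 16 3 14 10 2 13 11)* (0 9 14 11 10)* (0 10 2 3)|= |(0 9 14 10 3 11 1 4 15 16)(2 13)|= 10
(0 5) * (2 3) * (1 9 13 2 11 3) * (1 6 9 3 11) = [5, 3, 6, 1, 4, 0, 9, 7, 8, 13, 10, 11, 12, 2] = (0 5)(1 3)(2 6 9 13)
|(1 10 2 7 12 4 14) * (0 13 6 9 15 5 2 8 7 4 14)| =24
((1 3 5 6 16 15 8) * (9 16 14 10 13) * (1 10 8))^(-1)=((1 3 5 6 14 8 10 13 9 16 15))^(-1)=(1 15 16 9 13 10 8 14 6 5 3)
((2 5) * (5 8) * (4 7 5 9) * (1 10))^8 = (10)(2 9 7)(4 5 8)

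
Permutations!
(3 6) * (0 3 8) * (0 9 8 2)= (0 3 6 2)(8 9)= [3, 1, 0, 6, 4, 5, 2, 7, 9, 8]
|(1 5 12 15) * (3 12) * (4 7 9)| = 15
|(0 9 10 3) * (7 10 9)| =4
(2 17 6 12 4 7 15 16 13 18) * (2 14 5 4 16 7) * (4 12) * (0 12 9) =(0 12 16 13 18 14 5 9)(2 17 6 4)(7 15) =[12, 1, 17, 3, 2, 9, 4, 15, 8, 0, 10, 11, 16, 18, 5, 7, 13, 6, 14]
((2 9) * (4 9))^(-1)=(2 9 4)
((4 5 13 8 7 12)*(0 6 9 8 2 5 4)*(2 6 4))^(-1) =(0 12 7 8 9 6 13 5 2 4)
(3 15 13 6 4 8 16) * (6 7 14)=[0, 1, 2, 15, 8, 5, 4, 14, 16, 9, 10, 11, 12, 7, 6, 13, 3]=(3 15 13 7 14 6 4 8 16)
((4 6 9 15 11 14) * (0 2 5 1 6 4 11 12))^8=((0 2 5 1 6 9 15 12)(11 14))^8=(15)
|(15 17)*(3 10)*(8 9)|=2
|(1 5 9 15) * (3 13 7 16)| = 4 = |(1 5 9 15)(3 13 7 16)|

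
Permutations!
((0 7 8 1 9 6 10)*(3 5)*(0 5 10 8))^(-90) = ((0 7)(1 9 6 8)(3 10 5))^(-90) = (10)(1 6)(8 9)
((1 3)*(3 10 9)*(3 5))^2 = (1 9 3 10 5)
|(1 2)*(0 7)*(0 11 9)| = 4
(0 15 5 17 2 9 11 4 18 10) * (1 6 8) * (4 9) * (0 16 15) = [0, 6, 4, 3, 18, 17, 8, 7, 1, 11, 16, 9, 12, 13, 14, 5, 15, 2, 10] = (1 6 8)(2 4 18 10 16 15 5 17)(9 11)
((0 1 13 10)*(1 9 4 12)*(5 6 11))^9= ((0 9 4 12 1 13 10)(5 6 11))^9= (0 4 1 10 9 12 13)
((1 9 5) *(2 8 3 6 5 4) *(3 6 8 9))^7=((1 3 8 6 5)(2 9 4))^7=(1 8 5 3 6)(2 9 4)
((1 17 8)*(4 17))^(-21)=(1 8 17 4)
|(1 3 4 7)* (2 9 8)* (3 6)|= 15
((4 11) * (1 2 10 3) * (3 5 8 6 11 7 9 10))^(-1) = (1 3 2)(4 11 6 8 5 10 9 7)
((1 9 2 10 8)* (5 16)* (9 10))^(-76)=((1 10 8)(2 9)(5 16))^(-76)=(16)(1 8 10)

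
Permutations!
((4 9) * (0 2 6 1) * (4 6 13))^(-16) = ((0 2 13 4 9 6 1))^(-16) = (0 6 4 2 1 9 13)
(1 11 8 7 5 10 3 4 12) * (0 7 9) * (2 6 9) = (0 7 5 10 3 4 12 1 11 8 2 6 9) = [7, 11, 6, 4, 12, 10, 9, 5, 2, 0, 3, 8, 1]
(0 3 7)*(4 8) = (0 3 7)(4 8) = [3, 1, 2, 7, 8, 5, 6, 0, 4]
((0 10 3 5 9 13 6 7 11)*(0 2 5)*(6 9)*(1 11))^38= ((0 10 3)(1 11 2 5 6 7)(9 13))^38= (13)(0 3 10)(1 2 6)(5 7 11)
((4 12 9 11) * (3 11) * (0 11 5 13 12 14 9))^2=(0 4 9 5 12 11 14 3 13)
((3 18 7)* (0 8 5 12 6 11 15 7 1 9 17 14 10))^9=(0 18 12 17 15)(1 6 14 7 8)(3 5 9 11 10)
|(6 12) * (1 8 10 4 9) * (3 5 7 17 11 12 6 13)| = |(1 8 10 4 9)(3 5 7 17 11 12 13)| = 35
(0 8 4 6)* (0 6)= (0 8 4)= [8, 1, 2, 3, 0, 5, 6, 7, 4]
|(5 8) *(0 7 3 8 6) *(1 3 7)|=6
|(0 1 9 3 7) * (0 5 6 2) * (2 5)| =|(0 1 9 3 7 2)(5 6)| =6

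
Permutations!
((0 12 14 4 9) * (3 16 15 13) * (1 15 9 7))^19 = ((0 12 14 4 7 1 15 13 3 16 9))^19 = (0 3 1 14 9 13 7 12 16 15 4)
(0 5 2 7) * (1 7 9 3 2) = [5, 7, 9, 2, 4, 1, 6, 0, 8, 3] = (0 5 1 7)(2 9 3)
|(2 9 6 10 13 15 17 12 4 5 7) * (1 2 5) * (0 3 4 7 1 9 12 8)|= |(0 3 4 9 6 10 13 15 17 8)(1 2 12 7 5)|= 10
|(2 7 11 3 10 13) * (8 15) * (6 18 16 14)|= 12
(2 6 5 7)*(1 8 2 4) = (1 8 2 6 5 7 4) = [0, 8, 6, 3, 1, 7, 5, 4, 2]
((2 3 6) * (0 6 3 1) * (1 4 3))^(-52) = (0 2 3)(1 6 4)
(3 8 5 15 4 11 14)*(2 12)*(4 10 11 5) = (2 12)(3 8 4 5 15 10 11 14) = [0, 1, 12, 8, 5, 15, 6, 7, 4, 9, 11, 14, 2, 13, 3, 10]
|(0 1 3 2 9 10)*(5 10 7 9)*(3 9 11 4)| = 10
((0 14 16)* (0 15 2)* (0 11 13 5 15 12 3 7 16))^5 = (0 14)(3 7 16 12)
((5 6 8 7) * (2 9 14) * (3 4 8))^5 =(2 14 9)(3 6 5 7 8 4)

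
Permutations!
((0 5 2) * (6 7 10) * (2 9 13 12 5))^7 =(0 2)(5 12 13 9)(6 7 10)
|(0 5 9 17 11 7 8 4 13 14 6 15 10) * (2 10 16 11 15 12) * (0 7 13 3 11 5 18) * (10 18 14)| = 210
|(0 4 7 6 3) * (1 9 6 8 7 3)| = 6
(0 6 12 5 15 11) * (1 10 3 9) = (0 6 12 5 15 11)(1 10 3 9) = [6, 10, 2, 9, 4, 15, 12, 7, 8, 1, 3, 0, 5, 13, 14, 11]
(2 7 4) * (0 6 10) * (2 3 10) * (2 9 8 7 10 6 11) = (0 11 2 10)(3 6 9 8 7 4) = [11, 1, 10, 6, 3, 5, 9, 4, 7, 8, 0, 2]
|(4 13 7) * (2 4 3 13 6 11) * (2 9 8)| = |(2 4 6 11 9 8)(3 13 7)| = 6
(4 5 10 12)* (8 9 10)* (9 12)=(4 5 8 12)(9 10)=[0, 1, 2, 3, 5, 8, 6, 7, 12, 10, 9, 11, 4]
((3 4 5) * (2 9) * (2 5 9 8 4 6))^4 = (2 5 8 3 4 6 9)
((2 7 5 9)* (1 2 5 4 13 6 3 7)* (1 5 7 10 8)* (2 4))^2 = ((1 4 13 6 3 10 8)(2 5 9 7))^2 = (1 13 3 8 4 6 10)(2 9)(5 7)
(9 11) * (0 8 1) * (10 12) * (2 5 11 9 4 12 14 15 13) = (0 8 1)(2 5 11 4 12 10 14 15 13) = [8, 0, 5, 3, 12, 11, 6, 7, 1, 9, 14, 4, 10, 2, 15, 13]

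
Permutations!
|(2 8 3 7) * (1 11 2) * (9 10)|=6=|(1 11 2 8 3 7)(9 10)|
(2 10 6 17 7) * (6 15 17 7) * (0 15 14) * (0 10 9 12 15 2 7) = (0 2 9 12 15 17 6)(10 14) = [2, 1, 9, 3, 4, 5, 0, 7, 8, 12, 14, 11, 15, 13, 10, 17, 16, 6]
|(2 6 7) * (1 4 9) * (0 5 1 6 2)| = |(0 5 1 4 9 6 7)| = 7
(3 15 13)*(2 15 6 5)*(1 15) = (1 15 13 3 6 5 2) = [0, 15, 1, 6, 4, 2, 5, 7, 8, 9, 10, 11, 12, 3, 14, 13]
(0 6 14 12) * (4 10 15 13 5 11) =(0 6 14 12)(4 10 15 13 5 11) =[6, 1, 2, 3, 10, 11, 14, 7, 8, 9, 15, 4, 0, 5, 12, 13]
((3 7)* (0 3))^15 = (7)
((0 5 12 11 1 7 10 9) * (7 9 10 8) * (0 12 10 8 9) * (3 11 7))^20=((0 5 10 8 3 11 1)(7 9 12))^20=(0 1 11 3 8 10 5)(7 12 9)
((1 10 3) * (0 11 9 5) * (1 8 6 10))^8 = (11)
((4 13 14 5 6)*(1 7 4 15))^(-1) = (1 15 6 5 14 13 4 7)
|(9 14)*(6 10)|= 2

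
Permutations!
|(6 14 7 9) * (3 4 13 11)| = 4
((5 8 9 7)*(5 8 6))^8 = ((5 6)(7 8 9))^8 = (7 9 8)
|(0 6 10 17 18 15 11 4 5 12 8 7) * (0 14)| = 13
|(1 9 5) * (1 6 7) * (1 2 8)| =|(1 9 5 6 7 2 8)| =7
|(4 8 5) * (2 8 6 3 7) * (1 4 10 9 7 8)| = |(1 4 6 3 8 5 10 9 7 2)| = 10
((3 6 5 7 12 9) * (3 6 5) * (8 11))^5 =((3 5 7 12 9 6)(8 11))^5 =(3 6 9 12 7 5)(8 11)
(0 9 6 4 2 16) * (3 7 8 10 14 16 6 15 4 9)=(0 3 7 8 10 14 16)(2 6 9 15 4)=[3, 1, 6, 7, 2, 5, 9, 8, 10, 15, 14, 11, 12, 13, 16, 4, 0]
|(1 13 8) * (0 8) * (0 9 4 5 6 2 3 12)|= 11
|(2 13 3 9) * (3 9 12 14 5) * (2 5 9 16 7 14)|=9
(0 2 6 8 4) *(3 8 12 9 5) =(0 2 6 12 9 5 3 8 4) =[2, 1, 6, 8, 0, 3, 12, 7, 4, 5, 10, 11, 9]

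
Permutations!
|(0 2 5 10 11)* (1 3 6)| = |(0 2 5 10 11)(1 3 6)| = 15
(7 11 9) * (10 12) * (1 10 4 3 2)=(1 10 12 4 3 2)(7 11 9)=[0, 10, 1, 2, 3, 5, 6, 11, 8, 7, 12, 9, 4]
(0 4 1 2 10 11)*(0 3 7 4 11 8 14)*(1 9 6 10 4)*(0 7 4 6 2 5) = [11, 5, 6, 4, 9, 0, 10, 1, 14, 2, 8, 3, 12, 13, 7] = (0 11 3 4 9 2 6 10 8 14 7 1 5)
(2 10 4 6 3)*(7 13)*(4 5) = (2 10 5 4 6 3)(7 13) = [0, 1, 10, 2, 6, 4, 3, 13, 8, 9, 5, 11, 12, 7]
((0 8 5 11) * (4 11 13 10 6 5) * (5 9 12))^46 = ((0 8 4 11)(5 13 10 6 9 12))^46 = (0 4)(5 9 10)(6 13 12)(8 11)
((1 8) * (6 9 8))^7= (1 8 9 6)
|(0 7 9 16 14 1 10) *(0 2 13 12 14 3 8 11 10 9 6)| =33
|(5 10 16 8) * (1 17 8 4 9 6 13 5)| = 21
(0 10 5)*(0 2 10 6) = (0 6)(2 10 5) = [6, 1, 10, 3, 4, 2, 0, 7, 8, 9, 5]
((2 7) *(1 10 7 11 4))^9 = (1 2)(4 7)(10 11)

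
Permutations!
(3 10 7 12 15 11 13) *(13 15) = [0, 1, 2, 10, 4, 5, 6, 12, 8, 9, 7, 15, 13, 3, 14, 11] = (3 10 7 12 13)(11 15)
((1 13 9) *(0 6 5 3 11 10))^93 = ((0 6 5 3 11 10)(1 13 9))^93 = (13)(0 3)(5 10)(6 11)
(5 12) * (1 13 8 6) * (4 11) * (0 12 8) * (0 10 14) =(0 12 5 8 6 1 13 10 14)(4 11) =[12, 13, 2, 3, 11, 8, 1, 7, 6, 9, 14, 4, 5, 10, 0]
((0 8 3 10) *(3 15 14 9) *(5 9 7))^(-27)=((0 8 15 14 7 5 9 3 10))^(-27)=(15)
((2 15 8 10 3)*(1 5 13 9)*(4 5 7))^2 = (1 4 13)(2 8 3 15 10)(5 9 7)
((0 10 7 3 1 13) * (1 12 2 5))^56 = (0 7 12 5 13 10 3 2 1)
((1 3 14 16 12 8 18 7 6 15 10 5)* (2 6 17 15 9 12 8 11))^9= (1 10 17 18 16 3 5 15 7 8 14)(2 11 12 9 6)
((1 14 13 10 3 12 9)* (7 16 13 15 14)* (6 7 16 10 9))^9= ((1 16 13 9)(3 12 6 7 10)(14 15))^9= (1 16 13 9)(3 10 7 6 12)(14 15)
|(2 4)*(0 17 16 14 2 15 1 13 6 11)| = 11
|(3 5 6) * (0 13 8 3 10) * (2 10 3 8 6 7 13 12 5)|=9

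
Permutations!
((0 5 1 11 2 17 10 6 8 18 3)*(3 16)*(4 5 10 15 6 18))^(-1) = (0 3 16 18 10)(1 5 4 8 6 15 17 2 11)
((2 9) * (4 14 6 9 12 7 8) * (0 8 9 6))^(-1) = (0 14 4 8)(2 9 7 12)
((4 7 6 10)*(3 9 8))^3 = ((3 9 8)(4 7 6 10))^3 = (4 10 6 7)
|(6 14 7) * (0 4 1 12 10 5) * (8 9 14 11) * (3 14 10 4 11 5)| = 30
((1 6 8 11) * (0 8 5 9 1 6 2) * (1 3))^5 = (0 9 8 3 11 1 6 2 5)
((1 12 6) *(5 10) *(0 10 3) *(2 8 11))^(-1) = (0 3 5 10)(1 6 12)(2 11 8)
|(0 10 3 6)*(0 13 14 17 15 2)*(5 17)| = 10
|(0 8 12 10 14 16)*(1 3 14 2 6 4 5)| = |(0 8 12 10 2 6 4 5 1 3 14 16)| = 12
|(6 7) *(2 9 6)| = |(2 9 6 7)| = 4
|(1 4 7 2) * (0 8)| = |(0 8)(1 4 7 2)| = 4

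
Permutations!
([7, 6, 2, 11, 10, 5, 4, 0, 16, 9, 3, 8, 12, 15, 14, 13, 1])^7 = [7, 16, 2, 10, 6, 5, 1, 0, 11, 9, 4, 3, 12, 15, 14, 13, 8]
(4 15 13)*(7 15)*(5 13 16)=[0, 1, 2, 3, 7, 13, 6, 15, 8, 9, 10, 11, 12, 4, 14, 16, 5]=(4 7 15 16 5 13)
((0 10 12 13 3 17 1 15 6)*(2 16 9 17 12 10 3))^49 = ((0 3 12 13 2 16 9 17 1 15 6))^49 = (0 16 6 2 15 13 1 12 17 3 9)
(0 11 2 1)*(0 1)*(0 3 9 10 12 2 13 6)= [11, 1, 3, 9, 4, 5, 0, 7, 8, 10, 12, 13, 2, 6]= (0 11 13 6)(2 3 9 10 12)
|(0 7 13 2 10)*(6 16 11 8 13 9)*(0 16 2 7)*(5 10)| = 10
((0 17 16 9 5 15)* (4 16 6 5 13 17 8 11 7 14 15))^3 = ((0 8 11 7 14 15)(4 16 9 13 17 6 5))^3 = (0 7)(4 13 5 9 6 16 17)(8 14)(11 15)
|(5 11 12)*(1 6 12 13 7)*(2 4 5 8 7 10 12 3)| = 12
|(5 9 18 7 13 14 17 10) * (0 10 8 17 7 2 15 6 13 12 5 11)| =30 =|(0 10 11)(2 15 6 13 14 7 12 5 9 18)(8 17)|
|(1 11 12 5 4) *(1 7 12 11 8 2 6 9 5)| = 9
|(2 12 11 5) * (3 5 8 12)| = |(2 3 5)(8 12 11)| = 3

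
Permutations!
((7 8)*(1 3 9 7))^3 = (1 7 3 8 9)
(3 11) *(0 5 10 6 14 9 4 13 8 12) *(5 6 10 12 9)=(0 6 14 5 12)(3 11)(4 13 8 9)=[6, 1, 2, 11, 13, 12, 14, 7, 9, 4, 10, 3, 0, 8, 5]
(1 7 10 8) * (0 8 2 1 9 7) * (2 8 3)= (0 3 2 1)(7 10 8 9)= [3, 0, 1, 2, 4, 5, 6, 10, 9, 7, 8]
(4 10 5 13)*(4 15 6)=(4 10 5 13 15 6)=[0, 1, 2, 3, 10, 13, 4, 7, 8, 9, 5, 11, 12, 15, 14, 6]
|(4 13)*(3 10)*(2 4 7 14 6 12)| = |(2 4 13 7 14 6 12)(3 10)| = 14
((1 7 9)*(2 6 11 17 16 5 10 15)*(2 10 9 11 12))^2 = (1 11 16 9 7 17 5)(2 12 6)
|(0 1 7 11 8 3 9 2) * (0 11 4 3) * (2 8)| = 14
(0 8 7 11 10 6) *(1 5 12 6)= (0 8 7 11 10 1 5 12 6)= [8, 5, 2, 3, 4, 12, 0, 11, 7, 9, 1, 10, 6]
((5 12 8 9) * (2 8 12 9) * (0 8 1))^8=(12)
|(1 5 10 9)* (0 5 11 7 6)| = |(0 5 10 9 1 11 7 6)| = 8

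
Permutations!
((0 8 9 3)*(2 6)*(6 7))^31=(0 3 9 8)(2 7 6)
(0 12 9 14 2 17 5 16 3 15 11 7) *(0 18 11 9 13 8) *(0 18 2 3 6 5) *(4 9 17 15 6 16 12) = (0 4 9 14 3 6 5 12 13 8 18 11 7 2 15 17) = [4, 1, 15, 6, 9, 12, 5, 2, 18, 14, 10, 7, 13, 8, 3, 17, 16, 0, 11]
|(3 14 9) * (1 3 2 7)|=6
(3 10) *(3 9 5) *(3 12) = (3 10 9 5 12) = [0, 1, 2, 10, 4, 12, 6, 7, 8, 5, 9, 11, 3]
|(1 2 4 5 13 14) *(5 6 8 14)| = 6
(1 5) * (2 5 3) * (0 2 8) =[2, 3, 5, 8, 4, 1, 6, 7, 0] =(0 2 5 1 3 8)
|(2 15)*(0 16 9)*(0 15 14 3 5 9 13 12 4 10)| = 6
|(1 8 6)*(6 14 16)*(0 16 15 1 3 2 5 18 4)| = 8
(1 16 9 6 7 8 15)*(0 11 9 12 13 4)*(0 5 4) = (0 11 9 6 7 8 15 1 16 12 13)(4 5) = [11, 16, 2, 3, 5, 4, 7, 8, 15, 6, 10, 9, 13, 0, 14, 1, 12]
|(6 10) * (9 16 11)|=|(6 10)(9 16 11)|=6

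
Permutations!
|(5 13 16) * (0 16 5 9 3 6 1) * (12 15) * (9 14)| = |(0 16 14 9 3 6 1)(5 13)(12 15)| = 14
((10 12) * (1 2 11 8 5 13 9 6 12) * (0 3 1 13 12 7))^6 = (0 5 7 8 6 11 9 2 13 1 10 3 12)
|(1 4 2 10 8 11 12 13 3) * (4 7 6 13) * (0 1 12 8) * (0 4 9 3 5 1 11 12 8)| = 60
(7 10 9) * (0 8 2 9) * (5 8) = (0 5 8 2 9 7 10) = [5, 1, 9, 3, 4, 8, 6, 10, 2, 7, 0]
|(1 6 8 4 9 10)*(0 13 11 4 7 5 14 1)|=6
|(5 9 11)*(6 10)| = 6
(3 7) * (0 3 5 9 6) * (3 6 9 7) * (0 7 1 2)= (9)(0 6 7 5 1 2)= [6, 2, 0, 3, 4, 1, 7, 5, 8, 9]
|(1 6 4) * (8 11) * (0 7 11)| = 12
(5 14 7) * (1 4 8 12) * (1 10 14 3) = (1 4 8 12 10 14 7 5 3) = [0, 4, 2, 1, 8, 3, 6, 5, 12, 9, 14, 11, 10, 13, 7]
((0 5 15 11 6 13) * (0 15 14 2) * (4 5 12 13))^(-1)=((0 12 13 15 11 6 4 5 14 2))^(-1)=(0 2 14 5 4 6 11 15 13 12)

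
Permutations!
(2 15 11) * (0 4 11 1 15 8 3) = (0 4 11 2 8 3)(1 15) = [4, 15, 8, 0, 11, 5, 6, 7, 3, 9, 10, 2, 12, 13, 14, 1]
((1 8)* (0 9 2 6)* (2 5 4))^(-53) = (0 9 5 4 2 6)(1 8) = ((0 9 5 4 2 6)(1 8))^(-53)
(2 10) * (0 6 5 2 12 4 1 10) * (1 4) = (0 6 5 2)(1 10 12) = [6, 10, 0, 3, 4, 2, 5, 7, 8, 9, 12, 11, 1]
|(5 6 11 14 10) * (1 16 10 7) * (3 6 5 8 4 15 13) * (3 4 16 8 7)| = 60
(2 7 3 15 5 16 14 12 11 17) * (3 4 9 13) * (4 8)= (2 7 8 4 9 13 3 15 5 16 14 12 11 17)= [0, 1, 7, 15, 9, 16, 6, 8, 4, 13, 10, 17, 11, 3, 12, 5, 14, 2]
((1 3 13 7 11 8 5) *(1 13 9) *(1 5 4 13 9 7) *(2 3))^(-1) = (1 13 4 8 11 7 3 2)(5 9)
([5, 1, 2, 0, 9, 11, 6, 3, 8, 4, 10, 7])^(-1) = (0 3 7 11 5)(4 9)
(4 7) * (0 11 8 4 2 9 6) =[11, 1, 9, 3, 7, 5, 0, 2, 4, 6, 10, 8] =(0 11 8 4 7 2 9 6)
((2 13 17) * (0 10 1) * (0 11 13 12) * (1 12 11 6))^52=((0 10 12)(1 6)(2 11 13 17))^52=(17)(0 10 12)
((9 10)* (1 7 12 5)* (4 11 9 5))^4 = (1 11)(4 5)(7 9)(10 12)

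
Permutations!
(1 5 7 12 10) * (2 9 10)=(1 5 7 12 2 9 10)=[0, 5, 9, 3, 4, 7, 6, 12, 8, 10, 1, 11, 2]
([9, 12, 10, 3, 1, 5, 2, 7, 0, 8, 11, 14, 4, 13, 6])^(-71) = (0 9 8)(1 12 4)(2 6 14 11 10)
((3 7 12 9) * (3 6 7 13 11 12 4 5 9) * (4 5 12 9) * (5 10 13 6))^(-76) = (3 13 4 7 9)(5 6 11 12 10)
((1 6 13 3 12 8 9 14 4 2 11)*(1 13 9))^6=(1 11 6 13 9 3 14 12 4 8 2)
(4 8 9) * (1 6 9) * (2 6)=(1 2 6 9 4 8)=[0, 2, 6, 3, 8, 5, 9, 7, 1, 4]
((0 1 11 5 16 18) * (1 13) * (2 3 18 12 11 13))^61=((0 2 3 18)(1 13)(5 16 12 11))^61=(0 2 3 18)(1 13)(5 16 12 11)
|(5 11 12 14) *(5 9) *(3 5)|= |(3 5 11 12 14 9)|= 6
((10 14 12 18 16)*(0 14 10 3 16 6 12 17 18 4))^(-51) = ((0 14 17 18 6 12 4)(3 16))^(-51) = (0 12 18 14 4 6 17)(3 16)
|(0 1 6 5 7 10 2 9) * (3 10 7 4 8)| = 10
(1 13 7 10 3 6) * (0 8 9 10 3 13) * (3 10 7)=(0 8 9 7 10 13 3 6 1)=[8, 0, 2, 6, 4, 5, 1, 10, 9, 7, 13, 11, 12, 3]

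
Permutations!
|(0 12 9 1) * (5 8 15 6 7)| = |(0 12 9 1)(5 8 15 6 7)| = 20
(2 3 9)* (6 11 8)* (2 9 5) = (2 3 5)(6 11 8) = [0, 1, 3, 5, 4, 2, 11, 7, 6, 9, 10, 8]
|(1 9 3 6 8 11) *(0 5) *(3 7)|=|(0 5)(1 9 7 3 6 8 11)|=14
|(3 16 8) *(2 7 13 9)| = |(2 7 13 9)(3 16 8)| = 12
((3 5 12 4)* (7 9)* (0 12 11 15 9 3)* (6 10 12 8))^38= (0 6 12)(3 11 9)(4 8 10)(5 15 7)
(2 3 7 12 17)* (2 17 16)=(17)(2 3 7 12 16)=[0, 1, 3, 7, 4, 5, 6, 12, 8, 9, 10, 11, 16, 13, 14, 15, 2, 17]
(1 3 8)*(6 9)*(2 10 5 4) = [0, 3, 10, 8, 2, 4, 9, 7, 1, 6, 5] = (1 3 8)(2 10 5 4)(6 9)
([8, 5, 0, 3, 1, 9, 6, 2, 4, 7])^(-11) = [9, 0, 5, 3, 2, 8, 6, 1, 7, 4]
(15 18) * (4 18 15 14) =(4 18 14) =[0, 1, 2, 3, 18, 5, 6, 7, 8, 9, 10, 11, 12, 13, 4, 15, 16, 17, 14]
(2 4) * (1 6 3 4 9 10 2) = (1 6 3 4)(2 9 10) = [0, 6, 9, 4, 1, 5, 3, 7, 8, 10, 2]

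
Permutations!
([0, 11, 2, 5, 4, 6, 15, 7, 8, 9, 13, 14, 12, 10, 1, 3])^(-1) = [0, 14, 2, 15, 4, 3, 5, 7, 8, 9, 13, 1, 12, 10, 11, 6]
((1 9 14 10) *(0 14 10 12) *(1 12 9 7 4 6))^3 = (0 10 14 12 9)(1 6 4 7)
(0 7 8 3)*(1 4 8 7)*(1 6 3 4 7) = (0 6 3)(1 7)(4 8) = [6, 7, 2, 0, 8, 5, 3, 1, 4]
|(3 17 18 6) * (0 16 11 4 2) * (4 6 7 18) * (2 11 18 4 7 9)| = 30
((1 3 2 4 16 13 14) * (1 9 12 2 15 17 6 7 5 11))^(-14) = (1 15 6 5)(3 17 7 11)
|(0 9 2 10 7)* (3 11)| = 10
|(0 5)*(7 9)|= 2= |(0 5)(7 9)|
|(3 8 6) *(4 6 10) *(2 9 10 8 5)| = 7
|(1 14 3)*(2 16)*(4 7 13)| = 6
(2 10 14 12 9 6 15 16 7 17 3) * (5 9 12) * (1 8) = [0, 8, 10, 2, 4, 9, 15, 17, 1, 6, 14, 11, 12, 13, 5, 16, 7, 3] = (1 8)(2 10 14 5 9 6 15 16 7 17 3)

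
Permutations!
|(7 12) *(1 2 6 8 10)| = 10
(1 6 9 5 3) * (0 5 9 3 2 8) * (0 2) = (9)(0 5)(1 6 3)(2 8) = [5, 6, 8, 1, 4, 0, 3, 7, 2, 9]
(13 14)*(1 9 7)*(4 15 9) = (1 4 15 9 7)(13 14) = [0, 4, 2, 3, 15, 5, 6, 1, 8, 7, 10, 11, 12, 14, 13, 9]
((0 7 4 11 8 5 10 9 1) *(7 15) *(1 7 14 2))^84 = ((0 15 14 2 1)(4 11 8 5 10 9 7))^84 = (0 1 2 14 15)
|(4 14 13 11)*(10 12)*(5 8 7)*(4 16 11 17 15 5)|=8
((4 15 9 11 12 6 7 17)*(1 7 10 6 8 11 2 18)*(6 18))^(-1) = ((1 7 17 4 15 9 2 6 10 18)(8 11 12))^(-1) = (1 18 10 6 2 9 15 4 17 7)(8 12 11)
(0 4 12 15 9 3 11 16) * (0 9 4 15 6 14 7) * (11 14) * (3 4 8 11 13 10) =(0 15 8 11 16 9 4 12 6 13 10 3 14 7) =[15, 1, 2, 14, 12, 5, 13, 0, 11, 4, 3, 16, 6, 10, 7, 8, 9]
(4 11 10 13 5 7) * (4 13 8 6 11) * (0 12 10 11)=(0 12 10 8 6)(5 7 13)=[12, 1, 2, 3, 4, 7, 0, 13, 6, 9, 8, 11, 10, 5]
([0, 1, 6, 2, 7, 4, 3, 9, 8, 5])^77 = (2 3 6)(4 7 9 5)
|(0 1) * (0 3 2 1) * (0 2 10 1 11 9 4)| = |(0 2 11 9 4)(1 3 10)| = 15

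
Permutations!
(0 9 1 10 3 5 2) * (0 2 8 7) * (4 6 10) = (0 9 1 4 6 10 3 5 8 7) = [9, 4, 2, 5, 6, 8, 10, 0, 7, 1, 3]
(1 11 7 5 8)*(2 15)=[0, 11, 15, 3, 4, 8, 6, 5, 1, 9, 10, 7, 12, 13, 14, 2]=(1 11 7 5 8)(2 15)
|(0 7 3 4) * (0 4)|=|(0 7 3)|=3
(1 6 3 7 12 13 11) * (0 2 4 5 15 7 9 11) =(0 2 4 5 15 7 12 13)(1 6 3 9 11) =[2, 6, 4, 9, 5, 15, 3, 12, 8, 11, 10, 1, 13, 0, 14, 7]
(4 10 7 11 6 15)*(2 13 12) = [0, 1, 13, 3, 10, 5, 15, 11, 8, 9, 7, 6, 2, 12, 14, 4] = (2 13 12)(4 10 7 11 6 15)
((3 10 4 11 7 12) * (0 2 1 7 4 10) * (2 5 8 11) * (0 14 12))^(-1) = (0 7 1 2 4 11 8 5)(3 12 14)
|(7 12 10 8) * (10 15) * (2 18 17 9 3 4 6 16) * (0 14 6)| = 10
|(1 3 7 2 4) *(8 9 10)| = 15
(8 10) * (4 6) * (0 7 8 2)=(0 7 8 10 2)(4 6)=[7, 1, 0, 3, 6, 5, 4, 8, 10, 9, 2]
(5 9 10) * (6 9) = (5 6 9 10) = [0, 1, 2, 3, 4, 6, 9, 7, 8, 10, 5]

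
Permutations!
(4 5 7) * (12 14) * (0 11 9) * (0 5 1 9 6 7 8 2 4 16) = [11, 9, 4, 3, 1, 8, 7, 16, 2, 5, 10, 6, 14, 13, 12, 15, 0] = (0 11 6 7 16)(1 9 5 8 2 4)(12 14)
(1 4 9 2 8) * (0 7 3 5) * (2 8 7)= (0 2 7 3 5)(1 4 9 8)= [2, 4, 7, 5, 9, 0, 6, 3, 1, 8]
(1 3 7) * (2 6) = (1 3 7)(2 6) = [0, 3, 6, 7, 4, 5, 2, 1]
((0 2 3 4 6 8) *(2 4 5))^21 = ((0 4 6 8)(2 3 5))^21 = (0 4 6 8)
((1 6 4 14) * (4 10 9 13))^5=((1 6 10 9 13 4 14))^5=(1 4 9 6 14 13 10)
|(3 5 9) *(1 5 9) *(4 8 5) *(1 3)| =|(1 4 8 5 3 9)| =6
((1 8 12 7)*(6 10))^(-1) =(1 7 12 8)(6 10)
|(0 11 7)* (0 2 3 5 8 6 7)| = |(0 11)(2 3 5 8 6 7)| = 6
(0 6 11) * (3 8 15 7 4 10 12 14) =(0 6 11)(3 8 15 7 4 10 12 14) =[6, 1, 2, 8, 10, 5, 11, 4, 15, 9, 12, 0, 14, 13, 3, 7]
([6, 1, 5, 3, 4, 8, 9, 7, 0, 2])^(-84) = [0, 1, 2, 3, 4, 5, 6, 7, 8, 9]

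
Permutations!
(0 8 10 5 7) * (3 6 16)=(0 8 10 5 7)(3 6 16)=[8, 1, 2, 6, 4, 7, 16, 0, 10, 9, 5, 11, 12, 13, 14, 15, 3]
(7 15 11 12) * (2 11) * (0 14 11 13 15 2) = (0 14 11 12 7 2 13 15) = [14, 1, 13, 3, 4, 5, 6, 2, 8, 9, 10, 12, 7, 15, 11, 0]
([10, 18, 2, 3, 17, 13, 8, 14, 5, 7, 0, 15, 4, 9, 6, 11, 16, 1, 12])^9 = (0 10)(1 17 4 12 18)(5 9 14 8 13 7 6)(11 15)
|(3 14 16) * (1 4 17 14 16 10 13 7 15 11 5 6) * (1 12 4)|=22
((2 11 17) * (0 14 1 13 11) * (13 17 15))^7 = ((0 14 1 17 2)(11 15 13))^7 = (0 1 2 14 17)(11 15 13)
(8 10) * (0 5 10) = (0 5 10 8) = [5, 1, 2, 3, 4, 10, 6, 7, 0, 9, 8]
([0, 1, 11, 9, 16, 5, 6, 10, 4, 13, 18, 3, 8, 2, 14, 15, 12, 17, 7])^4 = (2 13 9 3 11)(7 10 18)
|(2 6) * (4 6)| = 3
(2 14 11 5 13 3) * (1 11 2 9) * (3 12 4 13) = (1 11 5 3 9)(2 14)(4 13 12) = [0, 11, 14, 9, 13, 3, 6, 7, 8, 1, 10, 5, 4, 12, 2]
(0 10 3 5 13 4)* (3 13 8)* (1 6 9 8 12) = (0 10 13 4)(1 6 9 8 3 5 12) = [10, 6, 2, 5, 0, 12, 9, 7, 3, 8, 13, 11, 1, 4]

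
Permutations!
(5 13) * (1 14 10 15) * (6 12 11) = [0, 14, 2, 3, 4, 13, 12, 7, 8, 9, 15, 6, 11, 5, 10, 1] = (1 14 10 15)(5 13)(6 12 11)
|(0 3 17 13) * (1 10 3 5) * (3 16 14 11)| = |(0 5 1 10 16 14 11 3 17 13)| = 10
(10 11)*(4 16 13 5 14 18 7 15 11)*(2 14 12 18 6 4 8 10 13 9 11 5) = (2 14 6 4 16 9 11 13)(5 12 18 7 15)(8 10) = [0, 1, 14, 3, 16, 12, 4, 15, 10, 11, 8, 13, 18, 2, 6, 5, 9, 17, 7]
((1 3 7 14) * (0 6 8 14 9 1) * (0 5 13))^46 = (0 5 8)(1 7)(3 9)(6 13 14)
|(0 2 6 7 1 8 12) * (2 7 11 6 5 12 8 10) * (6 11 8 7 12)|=|(0 12)(1 10 2 5 6 8 7)|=14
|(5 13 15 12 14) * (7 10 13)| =7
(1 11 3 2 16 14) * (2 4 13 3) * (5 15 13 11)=(1 5 15 13 3 4 11 2 16 14)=[0, 5, 16, 4, 11, 15, 6, 7, 8, 9, 10, 2, 12, 3, 1, 13, 14]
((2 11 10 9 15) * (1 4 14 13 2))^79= (1 9 11 13 4 15 10 2 14)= ((1 4 14 13 2 11 10 9 15))^79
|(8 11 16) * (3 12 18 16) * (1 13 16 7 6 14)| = |(1 13 16 8 11 3 12 18 7 6 14)| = 11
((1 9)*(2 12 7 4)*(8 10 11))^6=(2 7)(4 12)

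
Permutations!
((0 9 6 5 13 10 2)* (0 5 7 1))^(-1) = (0 1 7 6 9)(2 10 13 5)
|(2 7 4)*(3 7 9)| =5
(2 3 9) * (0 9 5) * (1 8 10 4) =(0 9 2 3 5)(1 8 10 4) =[9, 8, 3, 5, 1, 0, 6, 7, 10, 2, 4]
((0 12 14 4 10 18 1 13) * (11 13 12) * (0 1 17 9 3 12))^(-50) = (0 13)(1 11)(3 17 10 14)(4 12 9 18)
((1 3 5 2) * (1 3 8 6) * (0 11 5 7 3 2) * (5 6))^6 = ((0 11 6 1 8 5)(3 7))^6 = (11)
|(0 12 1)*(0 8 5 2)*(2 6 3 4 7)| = |(0 12 1 8 5 6 3 4 7 2)| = 10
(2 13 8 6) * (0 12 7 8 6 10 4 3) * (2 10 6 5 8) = (0 12 7 2 13 5 8 6 10 4 3) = [12, 1, 13, 0, 3, 8, 10, 2, 6, 9, 4, 11, 7, 5]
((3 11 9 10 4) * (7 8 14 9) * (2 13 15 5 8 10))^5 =(2 14 5 13 9 8 15)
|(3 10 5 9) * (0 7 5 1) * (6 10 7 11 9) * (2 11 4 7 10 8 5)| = 9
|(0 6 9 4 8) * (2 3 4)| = 7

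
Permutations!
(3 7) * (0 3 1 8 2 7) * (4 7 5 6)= (0 3)(1 8 2 5 6 4 7)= [3, 8, 5, 0, 7, 6, 4, 1, 2]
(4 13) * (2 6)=(2 6)(4 13)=[0, 1, 6, 3, 13, 5, 2, 7, 8, 9, 10, 11, 12, 4]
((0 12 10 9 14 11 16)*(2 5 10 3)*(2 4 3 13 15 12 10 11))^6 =(0 11 2 9)(5 14 10 16)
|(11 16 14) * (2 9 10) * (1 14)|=|(1 14 11 16)(2 9 10)|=12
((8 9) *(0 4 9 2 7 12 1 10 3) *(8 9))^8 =((0 4 8 2 7 12 1 10 3))^8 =(0 3 10 1 12 7 2 8 4)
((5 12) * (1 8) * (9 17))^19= ((1 8)(5 12)(9 17))^19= (1 8)(5 12)(9 17)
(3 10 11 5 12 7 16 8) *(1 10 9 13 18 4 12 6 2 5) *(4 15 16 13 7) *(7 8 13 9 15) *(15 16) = (1 10 11)(2 5 6)(3 16 13 18 7 9 8)(4 12) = [0, 10, 5, 16, 12, 6, 2, 9, 3, 8, 11, 1, 4, 18, 14, 15, 13, 17, 7]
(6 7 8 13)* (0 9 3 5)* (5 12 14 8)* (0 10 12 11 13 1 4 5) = (0 9 3 11 13 6 7)(1 4 5 10 12 14 8) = [9, 4, 2, 11, 5, 10, 7, 0, 1, 3, 12, 13, 14, 6, 8]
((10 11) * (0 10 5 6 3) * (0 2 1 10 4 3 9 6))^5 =(0 10 3 5 1 4 11 2)(6 9)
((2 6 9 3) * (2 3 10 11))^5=((2 6 9 10 11))^5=(11)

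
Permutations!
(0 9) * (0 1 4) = (0 9 1 4) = [9, 4, 2, 3, 0, 5, 6, 7, 8, 1]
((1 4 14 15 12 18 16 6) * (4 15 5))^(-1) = ((1 15 12 18 16 6)(4 14 5))^(-1) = (1 6 16 18 12 15)(4 5 14)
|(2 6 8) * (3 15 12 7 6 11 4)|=9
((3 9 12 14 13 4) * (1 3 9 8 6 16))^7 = (1 8 16 3 6)(4 12 13 9 14)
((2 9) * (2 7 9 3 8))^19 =(2 3 8)(7 9)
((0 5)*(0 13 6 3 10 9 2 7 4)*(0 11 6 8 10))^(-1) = (0 3 6 11 4 7 2 9 10 8 13 5)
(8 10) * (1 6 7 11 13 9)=(1 6 7 11 13 9)(8 10)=[0, 6, 2, 3, 4, 5, 7, 11, 10, 1, 8, 13, 12, 9]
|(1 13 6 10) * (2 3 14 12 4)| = 20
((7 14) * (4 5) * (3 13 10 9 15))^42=((3 13 10 9 15)(4 5)(7 14))^42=(3 10 15 13 9)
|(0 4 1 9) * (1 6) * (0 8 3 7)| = |(0 4 6 1 9 8 3 7)| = 8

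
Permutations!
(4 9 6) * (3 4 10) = (3 4 9 6 10) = [0, 1, 2, 4, 9, 5, 10, 7, 8, 6, 3]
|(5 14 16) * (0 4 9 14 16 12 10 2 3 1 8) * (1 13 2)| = |(0 4 9 14 12 10 1 8)(2 3 13)(5 16)| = 24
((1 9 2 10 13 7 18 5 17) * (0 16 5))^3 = (0 17 2 7 16 1 10 18 5 9 13)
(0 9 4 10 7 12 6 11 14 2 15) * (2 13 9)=(0 2 15)(4 10 7 12 6 11 14 13 9)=[2, 1, 15, 3, 10, 5, 11, 12, 8, 4, 7, 14, 6, 9, 13, 0]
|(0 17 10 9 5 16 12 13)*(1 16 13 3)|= |(0 17 10 9 5 13)(1 16 12 3)|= 12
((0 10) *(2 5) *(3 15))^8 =((0 10)(2 5)(3 15))^8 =(15)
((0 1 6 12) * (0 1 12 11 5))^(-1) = ((0 12 1 6 11 5))^(-1) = (0 5 11 6 1 12)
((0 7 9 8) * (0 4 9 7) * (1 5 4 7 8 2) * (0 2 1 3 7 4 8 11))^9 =(0 11 7 3 2)(1 9 4 8 5)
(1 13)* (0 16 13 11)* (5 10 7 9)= (0 16 13 1 11)(5 10 7 9)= [16, 11, 2, 3, 4, 10, 6, 9, 8, 5, 7, 0, 12, 1, 14, 15, 13]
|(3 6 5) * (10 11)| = 6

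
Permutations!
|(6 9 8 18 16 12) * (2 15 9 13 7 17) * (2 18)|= 28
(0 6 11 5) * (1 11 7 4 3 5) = (0 6 7 4 3 5)(1 11) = [6, 11, 2, 5, 3, 0, 7, 4, 8, 9, 10, 1]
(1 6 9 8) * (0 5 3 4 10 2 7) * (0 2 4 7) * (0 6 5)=[0, 5, 6, 7, 10, 3, 9, 2, 1, 8, 4]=(1 5 3 7 2 6 9 8)(4 10)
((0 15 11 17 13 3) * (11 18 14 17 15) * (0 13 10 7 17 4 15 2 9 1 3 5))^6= (0 13 1 2)(3 9 11 5)(4 18)(14 15)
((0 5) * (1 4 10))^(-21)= ((0 5)(1 4 10))^(-21)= (10)(0 5)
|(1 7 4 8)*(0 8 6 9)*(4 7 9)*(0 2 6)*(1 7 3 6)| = |(0 8 7 3 6 4)(1 9 2)| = 6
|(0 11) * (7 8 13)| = 6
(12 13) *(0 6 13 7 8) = (0 6 13 12 7 8) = [6, 1, 2, 3, 4, 5, 13, 8, 0, 9, 10, 11, 7, 12]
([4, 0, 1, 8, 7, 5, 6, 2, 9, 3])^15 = [0, 1, 2, 3, 4, 5, 6, 7, 8, 9]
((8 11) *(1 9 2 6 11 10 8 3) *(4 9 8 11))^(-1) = (1 3 11 10 8)(2 9 4 6)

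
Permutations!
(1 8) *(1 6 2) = (1 8 6 2) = [0, 8, 1, 3, 4, 5, 2, 7, 6]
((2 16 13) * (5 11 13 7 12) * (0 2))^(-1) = ((0 2 16 7 12 5 11 13))^(-1) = (0 13 11 5 12 7 16 2)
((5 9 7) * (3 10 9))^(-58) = ((3 10 9 7 5))^(-58) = (3 9 5 10 7)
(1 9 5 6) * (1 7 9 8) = (1 8)(5 6 7 9) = [0, 8, 2, 3, 4, 6, 7, 9, 1, 5]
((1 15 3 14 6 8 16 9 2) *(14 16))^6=((1 15 3 16 9 2)(6 8 14))^6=(16)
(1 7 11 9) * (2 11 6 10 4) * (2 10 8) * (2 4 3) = [0, 7, 11, 2, 10, 5, 8, 6, 4, 1, 3, 9] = (1 7 6 8 4 10 3 2 11 9)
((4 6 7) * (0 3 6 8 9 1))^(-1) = ((0 3 6 7 4 8 9 1))^(-1) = (0 1 9 8 4 7 6 3)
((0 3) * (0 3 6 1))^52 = (0 6 1)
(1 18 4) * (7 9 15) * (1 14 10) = (1 18 4 14 10)(7 9 15) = [0, 18, 2, 3, 14, 5, 6, 9, 8, 15, 1, 11, 12, 13, 10, 7, 16, 17, 4]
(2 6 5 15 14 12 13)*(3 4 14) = (2 6 5 15 3 4 14 12 13) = [0, 1, 6, 4, 14, 15, 5, 7, 8, 9, 10, 11, 13, 2, 12, 3]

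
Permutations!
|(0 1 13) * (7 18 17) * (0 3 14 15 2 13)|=30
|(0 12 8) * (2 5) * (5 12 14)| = |(0 14 5 2 12 8)| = 6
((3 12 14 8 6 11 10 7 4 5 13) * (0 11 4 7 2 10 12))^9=(0 3 13 5 4 6 8 14 12 11)(2 10)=((0 11 12 14 8 6 4 5 13 3)(2 10))^9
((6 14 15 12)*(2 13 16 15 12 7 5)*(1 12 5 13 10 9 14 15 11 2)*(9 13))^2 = ((1 12 6 15 7 9 14 5)(2 10 13 16 11))^2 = (1 6 7 14)(2 13 11 10 16)(5 12 15 9)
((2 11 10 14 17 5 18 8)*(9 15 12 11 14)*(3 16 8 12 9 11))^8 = (2 8 16 3 12 18 5 17 14)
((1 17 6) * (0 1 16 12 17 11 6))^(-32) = (0 6 17 11 12 1 16)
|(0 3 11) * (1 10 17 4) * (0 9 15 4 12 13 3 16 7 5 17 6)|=15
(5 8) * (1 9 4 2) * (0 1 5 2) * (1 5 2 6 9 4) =(0 5 8 6 9 1 4) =[5, 4, 2, 3, 0, 8, 9, 7, 6, 1]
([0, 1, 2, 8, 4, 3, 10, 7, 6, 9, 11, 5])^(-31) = [0, 1, 2, 5, 4, 11, 8, 7, 3, 9, 6, 10]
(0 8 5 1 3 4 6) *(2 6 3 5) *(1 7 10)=(0 8 2 6)(1 5 7 10)(3 4)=[8, 5, 6, 4, 3, 7, 0, 10, 2, 9, 1]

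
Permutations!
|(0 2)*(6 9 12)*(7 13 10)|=6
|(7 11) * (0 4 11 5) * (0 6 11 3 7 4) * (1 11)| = 7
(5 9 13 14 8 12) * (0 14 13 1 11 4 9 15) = (0 14 8 12 5 15)(1 11 4 9) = [14, 11, 2, 3, 9, 15, 6, 7, 12, 1, 10, 4, 5, 13, 8, 0]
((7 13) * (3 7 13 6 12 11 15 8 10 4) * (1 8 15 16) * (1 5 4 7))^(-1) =(1 3 4 5 16 11 12 6 7 10 8)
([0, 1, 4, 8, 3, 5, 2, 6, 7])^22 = (2 7 3)(4 6 8)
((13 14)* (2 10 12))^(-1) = ((2 10 12)(13 14))^(-1) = (2 12 10)(13 14)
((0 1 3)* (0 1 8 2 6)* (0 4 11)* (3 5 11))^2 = (0 2 4 1 11 8 6 3 5)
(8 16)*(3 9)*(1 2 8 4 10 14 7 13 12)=(1 2 8 16 4 10 14 7 13 12)(3 9)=[0, 2, 8, 9, 10, 5, 6, 13, 16, 3, 14, 11, 1, 12, 7, 15, 4]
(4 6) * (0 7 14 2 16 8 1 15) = (0 7 14 2 16 8 1 15)(4 6) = [7, 15, 16, 3, 6, 5, 4, 14, 1, 9, 10, 11, 12, 13, 2, 0, 8]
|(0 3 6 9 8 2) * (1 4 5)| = |(0 3 6 9 8 2)(1 4 5)| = 6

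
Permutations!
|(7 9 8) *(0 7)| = |(0 7 9 8)| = 4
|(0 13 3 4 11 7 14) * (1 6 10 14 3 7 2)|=11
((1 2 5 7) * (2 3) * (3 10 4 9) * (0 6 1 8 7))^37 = ((0 6 1 10 4 9 3 2 5)(7 8))^37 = (0 6 1 10 4 9 3 2 5)(7 8)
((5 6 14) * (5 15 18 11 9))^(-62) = (5 6 14 15 18 11 9)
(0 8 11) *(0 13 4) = (0 8 11 13 4) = [8, 1, 2, 3, 0, 5, 6, 7, 11, 9, 10, 13, 12, 4]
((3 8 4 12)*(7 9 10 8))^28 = (12) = ((3 7 9 10 8 4 12))^28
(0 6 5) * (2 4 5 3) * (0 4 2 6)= (3 6)(4 5)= [0, 1, 2, 6, 5, 4, 3]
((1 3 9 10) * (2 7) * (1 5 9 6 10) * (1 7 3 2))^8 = ((1 2 3 6 10 5 9 7))^8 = (10)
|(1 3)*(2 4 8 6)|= |(1 3)(2 4 8 6)|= 4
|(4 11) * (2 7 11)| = |(2 7 11 4)| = 4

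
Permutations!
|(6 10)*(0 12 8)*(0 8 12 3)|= 2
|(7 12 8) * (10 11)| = |(7 12 8)(10 11)| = 6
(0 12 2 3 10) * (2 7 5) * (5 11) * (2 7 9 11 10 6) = [12, 1, 3, 6, 4, 7, 2, 10, 8, 11, 0, 5, 9] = (0 12 9 11 5 7 10)(2 3 6)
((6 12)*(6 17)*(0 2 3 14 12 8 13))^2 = (0 3 12 6 13 2 14 17 8)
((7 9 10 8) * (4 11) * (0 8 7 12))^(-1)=(0 12 8)(4 11)(7 10 9)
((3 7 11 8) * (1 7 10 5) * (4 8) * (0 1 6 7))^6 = (3 4 7 5)(6 10 8 11)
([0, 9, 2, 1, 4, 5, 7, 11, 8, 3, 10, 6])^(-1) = [0, 3, 2, 9, 4, 5, 11, 6, 8, 1, 10, 7]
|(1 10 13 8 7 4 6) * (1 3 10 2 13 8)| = 6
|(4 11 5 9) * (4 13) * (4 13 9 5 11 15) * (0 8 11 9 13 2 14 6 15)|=10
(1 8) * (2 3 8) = (1 2 3 8) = [0, 2, 3, 8, 4, 5, 6, 7, 1]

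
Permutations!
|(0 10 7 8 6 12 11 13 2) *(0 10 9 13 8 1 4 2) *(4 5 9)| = |(0 4 2 10 7 1 5 9 13)(6 12 11 8)| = 36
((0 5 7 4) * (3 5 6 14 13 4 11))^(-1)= ((0 6 14 13 4)(3 5 7 11))^(-1)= (0 4 13 14 6)(3 11 7 5)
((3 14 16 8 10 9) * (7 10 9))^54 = (3 9 8 16 14)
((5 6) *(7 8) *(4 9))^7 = (4 9)(5 6)(7 8)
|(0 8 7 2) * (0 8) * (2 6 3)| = |(2 8 7 6 3)| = 5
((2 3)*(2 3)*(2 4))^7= ((2 4))^7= (2 4)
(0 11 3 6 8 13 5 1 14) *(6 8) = (0 11 3 8 13 5 1 14) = [11, 14, 2, 8, 4, 1, 6, 7, 13, 9, 10, 3, 12, 5, 0]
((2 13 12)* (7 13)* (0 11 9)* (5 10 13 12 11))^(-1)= ((0 5 10 13 11 9)(2 7 12))^(-1)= (0 9 11 13 10 5)(2 12 7)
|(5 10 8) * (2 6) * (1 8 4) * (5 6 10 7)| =|(1 8 6 2 10 4)(5 7)| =6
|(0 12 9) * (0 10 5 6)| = 6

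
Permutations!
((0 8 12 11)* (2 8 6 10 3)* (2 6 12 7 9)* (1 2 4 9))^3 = (12)(1 7 8 2)(4 9)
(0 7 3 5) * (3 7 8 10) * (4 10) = (0 8 4 10 3 5) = [8, 1, 2, 5, 10, 0, 6, 7, 4, 9, 3]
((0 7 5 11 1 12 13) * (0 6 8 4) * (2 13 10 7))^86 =((0 2 13 6 8 4)(1 12 10 7 5 11))^86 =(0 13 8)(1 10 5)(2 6 4)(7 11 12)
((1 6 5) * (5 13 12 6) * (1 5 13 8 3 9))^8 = ((1 13 12 6 8 3 9))^8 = (1 13 12 6 8 3 9)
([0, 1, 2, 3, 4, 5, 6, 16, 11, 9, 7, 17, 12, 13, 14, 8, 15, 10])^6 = (7 10 17 11 8 15 16)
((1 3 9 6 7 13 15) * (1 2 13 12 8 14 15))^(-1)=((1 3 9 6 7 12 8 14 15 2 13))^(-1)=(1 13 2 15 14 8 12 7 6 9 3)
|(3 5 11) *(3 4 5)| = |(4 5 11)| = 3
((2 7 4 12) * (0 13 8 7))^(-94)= (0 4 13 12 8 2 7)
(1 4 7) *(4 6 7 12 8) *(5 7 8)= [0, 6, 2, 3, 12, 7, 8, 1, 4, 9, 10, 11, 5]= (1 6 8 4 12 5 7)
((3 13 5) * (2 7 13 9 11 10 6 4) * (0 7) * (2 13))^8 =((0 7 2)(3 9 11 10 6 4 13 5))^8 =(13)(0 2 7)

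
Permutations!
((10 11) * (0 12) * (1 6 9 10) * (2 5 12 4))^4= ((0 4 2 5 12)(1 6 9 10 11))^4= (0 12 5 2 4)(1 11 10 9 6)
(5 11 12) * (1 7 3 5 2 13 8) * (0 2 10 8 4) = (0 2 13 4)(1 7 3 5 11 12 10 8) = [2, 7, 13, 5, 0, 11, 6, 3, 1, 9, 8, 12, 10, 4]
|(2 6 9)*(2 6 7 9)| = |(2 7 9 6)| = 4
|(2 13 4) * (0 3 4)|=|(0 3 4 2 13)|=5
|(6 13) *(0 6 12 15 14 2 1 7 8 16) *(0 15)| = 28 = |(0 6 13 12)(1 7 8 16 15 14 2)|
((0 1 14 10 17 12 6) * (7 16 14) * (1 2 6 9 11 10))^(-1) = (0 6 2)(1 14 16 7)(9 12 17 10 11)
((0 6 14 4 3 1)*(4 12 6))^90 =((0 4 3 1)(6 14 12))^90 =(14)(0 3)(1 4)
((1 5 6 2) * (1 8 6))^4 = (2 8 6)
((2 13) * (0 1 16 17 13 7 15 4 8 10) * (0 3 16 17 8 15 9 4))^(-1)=(0 15 4 9 7 2 13 17 1)(3 10 8 16)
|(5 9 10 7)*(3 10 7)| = 6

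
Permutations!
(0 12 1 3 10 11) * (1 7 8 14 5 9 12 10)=(0 10 11)(1 3)(5 9 12 7 8 14)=[10, 3, 2, 1, 4, 9, 6, 8, 14, 12, 11, 0, 7, 13, 5]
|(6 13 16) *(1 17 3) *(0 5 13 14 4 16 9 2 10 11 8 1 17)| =36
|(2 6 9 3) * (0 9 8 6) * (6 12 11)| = 4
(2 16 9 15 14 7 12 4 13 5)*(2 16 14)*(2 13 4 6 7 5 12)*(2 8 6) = [0, 1, 14, 3, 4, 16, 7, 8, 6, 15, 10, 11, 2, 12, 5, 13, 9] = (2 14 5 16 9 15 13 12)(6 7 8)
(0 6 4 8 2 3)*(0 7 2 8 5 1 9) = (0 6 4 5 1 9)(2 3 7) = [6, 9, 3, 7, 5, 1, 4, 2, 8, 0]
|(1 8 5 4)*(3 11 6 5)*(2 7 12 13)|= 28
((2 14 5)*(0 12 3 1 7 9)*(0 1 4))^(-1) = (0 4 3 12)(1 9 7)(2 5 14)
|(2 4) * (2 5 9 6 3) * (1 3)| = |(1 3 2 4 5 9 6)| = 7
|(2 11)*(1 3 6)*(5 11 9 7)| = 15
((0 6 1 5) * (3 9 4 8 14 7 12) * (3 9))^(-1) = ((0 6 1 5)(4 8 14 7 12 9))^(-1) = (0 5 1 6)(4 9 12 7 14 8)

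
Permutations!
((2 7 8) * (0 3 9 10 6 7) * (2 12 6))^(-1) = (0 2 10 9 3)(6 12 8 7)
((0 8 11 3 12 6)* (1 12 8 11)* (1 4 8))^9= ((0 11 3 1 12 6)(4 8))^9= (0 1)(3 6)(4 8)(11 12)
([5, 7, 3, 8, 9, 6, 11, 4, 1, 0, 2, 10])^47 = [9, 8, 10, 2, 7, 0, 5, 1, 3, 4, 11, 6]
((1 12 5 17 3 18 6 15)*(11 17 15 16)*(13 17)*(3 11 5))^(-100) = (1 6)(3 5)(11 17 13)(12 16)(15 18)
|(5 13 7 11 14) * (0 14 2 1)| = 8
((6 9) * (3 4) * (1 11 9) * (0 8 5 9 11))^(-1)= (11)(0 1 6 9 5 8)(3 4)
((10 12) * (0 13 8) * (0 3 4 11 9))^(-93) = ((0 13 8 3 4 11 9)(10 12))^(-93) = (0 11 3 13 9 4 8)(10 12)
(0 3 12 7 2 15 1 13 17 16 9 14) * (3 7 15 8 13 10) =[7, 10, 8, 12, 4, 5, 6, 2, 13, 14, 3, 11, 15, 17, 0, 1, 9, 16] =(0 7 2 8 13 17 16 9 14)(1 10 3 12 15)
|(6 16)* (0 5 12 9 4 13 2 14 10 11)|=|(0 5 12 9 4 13 2 14 10 11)(6 16)|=10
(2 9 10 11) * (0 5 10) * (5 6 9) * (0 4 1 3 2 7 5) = [6, 3, 0, 2, 1, 10, 9, 5, 8, 4, 11, 7] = (0 6 9 4 1 3 2)(5 10 11 7)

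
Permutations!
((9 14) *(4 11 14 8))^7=(4 14 8 11 9)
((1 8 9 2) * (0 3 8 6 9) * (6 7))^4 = (0 3 8)(1 2 9 6 7)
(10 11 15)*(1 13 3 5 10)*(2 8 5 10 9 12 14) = (1 13 3 10 11 15)(2 8 5 9 12 14) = [0, 13, 8, 10, 4, 9, 6, 7, 5, 12, 11, 15, 14, 3, 2, 1]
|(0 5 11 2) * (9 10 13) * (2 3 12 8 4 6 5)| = |(0 2)(3 12 8 4 6 5 11)(9 10 13)| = 42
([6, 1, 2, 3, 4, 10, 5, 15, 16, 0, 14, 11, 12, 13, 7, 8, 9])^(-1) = (0 9 16 8 15 7 14 10 5 6)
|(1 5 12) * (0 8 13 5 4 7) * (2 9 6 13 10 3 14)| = |(0 8 10 3 14 2 9 6 13 5 12 1 4 7)| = 14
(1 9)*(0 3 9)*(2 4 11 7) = [3, 0, 4, 9, 11, 5, 6, 2, 8, 1, 10, 7] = (0 3 9 1)(2 4 11 7)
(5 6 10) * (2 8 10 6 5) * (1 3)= (1 3)(2 8 10)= [0, 3, 8, 1, 4, 5, 6, 7, 10, 9, 2]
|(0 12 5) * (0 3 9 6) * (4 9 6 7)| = |(0 12 5 3 6)(4 9 7)| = 15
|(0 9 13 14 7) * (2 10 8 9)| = 8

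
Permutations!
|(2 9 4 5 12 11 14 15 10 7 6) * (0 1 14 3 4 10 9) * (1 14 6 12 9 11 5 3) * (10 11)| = |(0 14 15 10 7 12 5 9 11 1 6 2)(3 4)| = 12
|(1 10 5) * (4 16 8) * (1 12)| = 12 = |(1 10 5 12)(4 16 8)|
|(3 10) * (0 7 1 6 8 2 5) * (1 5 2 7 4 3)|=9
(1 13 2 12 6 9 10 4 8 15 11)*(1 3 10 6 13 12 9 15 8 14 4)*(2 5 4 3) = (1 12 13 5 4 14 3 10)(2 9 6 15 11) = [0, 12, 9, 10, 14, 4, 15, 7, 8, 6, 1, 2, 13, 5, 3, 11]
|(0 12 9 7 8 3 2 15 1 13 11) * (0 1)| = 24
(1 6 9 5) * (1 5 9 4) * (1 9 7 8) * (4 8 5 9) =(1 6 8)(5 9 7) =[0, 6, 2, 3, 4, 9, 8, 5, 1, 7]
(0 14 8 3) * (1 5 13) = [14, 5, 2, 0, 4, 13, 6, 7, 3, 9, 10, 11, 12, 1, 8] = (0 14 8 3)(1 5 13)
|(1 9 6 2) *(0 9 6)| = |(0 9)(1 6 2)| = 6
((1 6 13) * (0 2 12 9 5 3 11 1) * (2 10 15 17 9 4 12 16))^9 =((0 10 15 17 9 5 3 11 1 6 13)(2 16)(4 12))^9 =(0 6 11 5 17 10 13 1 3 9 15)(2 16)(4 12)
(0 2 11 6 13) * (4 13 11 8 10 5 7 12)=(0 2 8 10 5 7 12 4 13)(6 11)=[2, 1, 8, 3, 13, 7, 11, 12, 10, 9, 5, 6, 4, 0]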